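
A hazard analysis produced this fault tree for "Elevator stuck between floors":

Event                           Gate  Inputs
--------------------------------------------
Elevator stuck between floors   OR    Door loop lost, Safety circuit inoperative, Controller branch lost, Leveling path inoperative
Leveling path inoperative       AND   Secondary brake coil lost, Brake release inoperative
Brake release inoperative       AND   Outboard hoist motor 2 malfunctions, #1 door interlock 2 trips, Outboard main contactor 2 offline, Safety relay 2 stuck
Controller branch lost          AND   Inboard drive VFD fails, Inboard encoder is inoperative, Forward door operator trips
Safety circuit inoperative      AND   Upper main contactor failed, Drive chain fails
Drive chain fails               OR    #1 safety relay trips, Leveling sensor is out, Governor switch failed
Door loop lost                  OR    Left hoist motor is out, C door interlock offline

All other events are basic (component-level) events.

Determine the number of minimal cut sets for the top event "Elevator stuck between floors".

7

Door loop lost [OR]: union of children's cut sets → 2 cut set(s).
Drive chain fails [OR]: union of children's cut sets → 3 cut set(s).
Safety circuit inoperative [AND]: one cut set from each child combined → 1 × 3 = 3 cut set(s).
Controller branch lost [AND]: one cut set from each child combined → 1 × 1 × 1 = 1 cut set(s).
Brake release inoperative [AND]: one cut set from each child combined → 1 × 1 × 1 × 1 = 1 cut set(s).
Leveling path inoperative [AND]: one cut set from each child combined → 1 × 1 = 1 cut set(s).
Elevator stuck between floors [OR]: union of children's cut sets → 7 cut set(s).
Minimal cut sets: {Left hoist motor is out}; {C door interlock offline}; {#1 safety relay trips, Upper main contactor failed}; {Leveling sensor is out, Upper main contactor failed}; {Governor switch failed, Upper main contactor failed}; {Forward door operator trips, Inboard drive VFD fails, Inboard encoder is inoperative}; {#1 door interlock 2 trips, Outboard hoist motor 2 malfunctions, Outboard main contactor 2 offline, Safety relay 2 stuck, Secondary brake coil lost}.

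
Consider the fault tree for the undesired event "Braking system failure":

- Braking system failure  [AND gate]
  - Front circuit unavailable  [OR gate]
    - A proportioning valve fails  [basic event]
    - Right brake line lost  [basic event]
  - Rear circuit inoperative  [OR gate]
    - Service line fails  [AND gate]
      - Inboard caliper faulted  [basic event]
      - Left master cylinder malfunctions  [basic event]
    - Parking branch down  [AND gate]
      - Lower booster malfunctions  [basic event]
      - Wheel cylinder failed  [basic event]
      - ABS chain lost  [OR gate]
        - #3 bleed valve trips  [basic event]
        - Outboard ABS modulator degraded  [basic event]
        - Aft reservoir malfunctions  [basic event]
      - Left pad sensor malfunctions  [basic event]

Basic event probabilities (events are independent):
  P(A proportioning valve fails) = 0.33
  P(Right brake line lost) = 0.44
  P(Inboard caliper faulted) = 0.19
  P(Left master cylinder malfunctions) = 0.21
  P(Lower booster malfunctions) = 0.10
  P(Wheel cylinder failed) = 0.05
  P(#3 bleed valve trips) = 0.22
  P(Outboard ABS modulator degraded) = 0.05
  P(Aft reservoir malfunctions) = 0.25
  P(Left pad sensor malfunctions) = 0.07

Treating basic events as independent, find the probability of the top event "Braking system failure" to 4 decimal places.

P(Front circuit unavailable) [OR] = 1 − (1−0.33) × (1−0.44) = 0.624800
P(Service line fails) [AND] = 0.19 × 0.21 = 0.039900
P(ABS chain lost) [OR] = 1 − (1−0.22) × (1−0.05) × (1−0.25) = 0.444250
P(Parking branch down) [AND] = 0.10 × 0.05 × 0.444250 × 0.07 = 0.000155
P(Rear circuit inoperative) [OR] = 1 − (1−0.039900) × (1−0.000155) = 0.040049
P(Braking system failure) [AND] = 0.624800 × 0.040049 = 0.025023
Rounded to 4 decimal places: P(Braking system failure) ≈ 0.0250.

0.0250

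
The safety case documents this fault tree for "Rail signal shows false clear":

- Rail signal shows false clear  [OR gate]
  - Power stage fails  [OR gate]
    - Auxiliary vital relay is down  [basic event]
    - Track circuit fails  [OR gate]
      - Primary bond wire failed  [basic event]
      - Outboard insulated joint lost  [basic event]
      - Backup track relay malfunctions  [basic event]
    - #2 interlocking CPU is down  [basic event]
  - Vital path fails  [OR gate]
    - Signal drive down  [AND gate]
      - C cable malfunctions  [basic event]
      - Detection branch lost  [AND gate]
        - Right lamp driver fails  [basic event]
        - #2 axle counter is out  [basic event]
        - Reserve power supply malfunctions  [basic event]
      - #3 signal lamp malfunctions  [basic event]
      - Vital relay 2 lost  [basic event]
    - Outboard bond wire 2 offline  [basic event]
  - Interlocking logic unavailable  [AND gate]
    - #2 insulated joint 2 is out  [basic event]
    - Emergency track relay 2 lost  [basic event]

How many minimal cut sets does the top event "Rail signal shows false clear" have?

8

Track circuit fails [OR]: union of children's cut sets → 3 cut set(s).
Power stage fails [OR]: union of children's cut sets → 5 cut set(s).
Detection branch lost [AND]: one cut set from each child combined → 1 × 1 × 1 = 1 cut set(s).
Signal drive down [AND]: one cut set from each child combined → 1 × 1 × 1 × 1 = 1 cut set(s).
Vital path fails [OR]: union of children's cut sets → 2 cut set(s).
Interlocking logic unavailable [AND]: one cut set from each child combined → 1 × 1 = 1 cut set(s).
Rail signal shows false clear [OR]: union of children's cut sets → 8 cut set(s).
Minimal cut sets: {Auxiliary vital relay is down}; {Primary bond wire failed}; {Outboard insulated joint lost}; {Backup track relay malfunctions}; {#2 interlocking CPU is down}; {#2 axle counter is out, #3 signal lamp malfunctions, C cable malfunctions, Reserve power supply malfunctions, Right lamp driver fails, Vital relay 2 lost}; {Outboard bond wire 2 offline}; {#2 insulated joint 2 is out, Emergency track relay 2 lost}.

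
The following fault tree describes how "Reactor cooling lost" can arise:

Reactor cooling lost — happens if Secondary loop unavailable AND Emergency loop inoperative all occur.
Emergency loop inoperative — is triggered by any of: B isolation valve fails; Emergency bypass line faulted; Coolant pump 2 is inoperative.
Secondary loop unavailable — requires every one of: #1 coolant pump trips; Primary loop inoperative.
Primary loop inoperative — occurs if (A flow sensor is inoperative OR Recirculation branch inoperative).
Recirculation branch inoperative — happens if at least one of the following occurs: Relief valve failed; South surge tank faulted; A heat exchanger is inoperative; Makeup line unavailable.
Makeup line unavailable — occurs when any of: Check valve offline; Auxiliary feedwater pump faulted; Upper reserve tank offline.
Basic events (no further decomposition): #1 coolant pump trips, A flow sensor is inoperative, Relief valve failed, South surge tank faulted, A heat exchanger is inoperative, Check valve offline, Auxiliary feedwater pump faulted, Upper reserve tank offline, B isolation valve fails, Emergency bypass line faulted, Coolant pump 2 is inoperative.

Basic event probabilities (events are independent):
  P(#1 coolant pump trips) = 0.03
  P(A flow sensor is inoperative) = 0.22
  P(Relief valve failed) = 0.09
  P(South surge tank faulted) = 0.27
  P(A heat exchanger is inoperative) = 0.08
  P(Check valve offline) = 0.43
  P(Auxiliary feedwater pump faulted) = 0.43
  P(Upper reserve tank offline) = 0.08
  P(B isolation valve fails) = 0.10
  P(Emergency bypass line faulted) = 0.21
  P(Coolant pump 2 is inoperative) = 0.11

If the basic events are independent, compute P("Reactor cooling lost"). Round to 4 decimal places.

P(Makeup line unavailable) [OR] = 1 − (1−0.43) × (1−0.43) × (1−0.08) = 0.701092
P(Recirculation branch inoperative) [OR] = 1 − (1−0.09) × (1−0.27) × (1−0.08) × (1−0.701092) = 0.817321
P(Primary loop inoperative) [OR] = 1 − (1−0.22) × (1−0.817321) = 0.857510
P(Secondary loop unavailable) [AND] = 0.03 × 0.857510 = 0.025725
P(Emergency loop inoperative) [OR] = 1 − (1−0.10) × (1−0.21) × (1−0.11) = 0.367210
P(Reactor cooling lost) [AND] = 0.025725 × 0.367210 = 0.009446
Rounded to 4 decimal places: P(Reactor cooling lost) ≈ 0.0094.

0.0094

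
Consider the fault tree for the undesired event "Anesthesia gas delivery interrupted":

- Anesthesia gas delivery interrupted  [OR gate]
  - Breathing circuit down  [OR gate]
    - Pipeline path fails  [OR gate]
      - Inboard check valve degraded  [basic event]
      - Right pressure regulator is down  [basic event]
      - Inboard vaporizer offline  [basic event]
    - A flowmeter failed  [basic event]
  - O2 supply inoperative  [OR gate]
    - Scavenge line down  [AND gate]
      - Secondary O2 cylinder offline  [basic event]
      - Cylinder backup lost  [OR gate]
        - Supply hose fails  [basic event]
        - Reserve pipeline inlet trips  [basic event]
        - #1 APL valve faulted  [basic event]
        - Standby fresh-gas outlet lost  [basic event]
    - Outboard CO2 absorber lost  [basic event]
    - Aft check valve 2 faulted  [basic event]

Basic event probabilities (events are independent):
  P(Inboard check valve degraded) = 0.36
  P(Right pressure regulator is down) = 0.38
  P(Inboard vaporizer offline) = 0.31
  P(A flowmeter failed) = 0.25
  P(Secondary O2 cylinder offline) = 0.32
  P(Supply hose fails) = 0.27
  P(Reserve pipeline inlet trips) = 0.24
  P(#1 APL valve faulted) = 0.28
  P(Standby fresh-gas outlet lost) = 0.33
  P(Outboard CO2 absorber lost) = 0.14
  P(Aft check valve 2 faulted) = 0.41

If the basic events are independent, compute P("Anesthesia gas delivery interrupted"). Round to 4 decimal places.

P(Pipeline path fails) [OR] = 1 − (1−0.36) × (1−0.38) × (1−0.31) = 0.726208
P(Breathing circuit down) [OR] = 1 − (1−0.726208) × (1−0.25) = 0.794656
P(Cylinder backup lost) [OR] = 1 − (1−0.27) × (1−0.24) × (1−0.28) × (1−0.33) = 0.732364
P(Scavenge line down) [AND] = 0.32 × 0.732364 = 0.234356
P(O2 supply inoperative) [OR] = 1 − (1−0.234356) × (1−0.14) × (1−0.41) = 0.611512
P(Anesthesia gas delivery interrupted) [OR] = 1 − (1−0.794656) × (1−0.611512) = 0.920226
Rounded to 4 decimal places: P(Anesthesia gas delivery interrupted) ≈ 0.9202.

0.9202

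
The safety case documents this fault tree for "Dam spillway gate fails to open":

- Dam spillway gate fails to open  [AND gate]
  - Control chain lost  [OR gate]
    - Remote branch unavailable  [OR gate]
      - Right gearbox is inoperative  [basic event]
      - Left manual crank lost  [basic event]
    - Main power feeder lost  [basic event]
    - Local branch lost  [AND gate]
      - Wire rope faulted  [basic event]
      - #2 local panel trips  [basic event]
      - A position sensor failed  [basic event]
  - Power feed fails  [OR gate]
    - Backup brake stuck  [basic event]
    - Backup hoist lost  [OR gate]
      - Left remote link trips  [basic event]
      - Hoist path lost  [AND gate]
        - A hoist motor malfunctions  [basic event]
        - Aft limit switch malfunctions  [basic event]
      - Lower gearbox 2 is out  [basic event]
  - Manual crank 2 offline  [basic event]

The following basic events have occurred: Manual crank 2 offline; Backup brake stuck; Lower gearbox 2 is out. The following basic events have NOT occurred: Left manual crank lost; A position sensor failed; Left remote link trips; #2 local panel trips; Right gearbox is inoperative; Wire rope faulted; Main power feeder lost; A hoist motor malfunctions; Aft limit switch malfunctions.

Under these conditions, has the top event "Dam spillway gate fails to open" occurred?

Remote branch unavailable [OR]: Right gearbox is inoperative=not, Left manual crank lost=not → no input occurs → does not occur.
Local branch lost [AND]: Wire rope faulted=not, #2 local panel trips=not, A position sensor failed=not → not all inputs occur → does not occur.
Control chain lost [OR]: Remote branch unavailable=not, Main power feeder lost=not, Local branch lost=not → no input occurs → does not occur.
Hoist path lost [AND]: A hoist motor malfunctions=not, Aft limit switch malfunctions=not → not all inputs occur → does not occur.
Backup hoist lost [OR]: Left remote link trips=not, Hoist path lost=not, Lower gearbox 2 is out=occurs → at least one input occurs → occurs.
Power feed fails [OR]: Backup brake stuck=occurs, Backup hoist lost=occurs → at least one input occurs → occurs.
Dam spillway gate fails to open [AND]: Control chain lost=not, Power feed fails=occurs, Manual crank 2 offline=occurs → not all inputs occur → does not occur.

No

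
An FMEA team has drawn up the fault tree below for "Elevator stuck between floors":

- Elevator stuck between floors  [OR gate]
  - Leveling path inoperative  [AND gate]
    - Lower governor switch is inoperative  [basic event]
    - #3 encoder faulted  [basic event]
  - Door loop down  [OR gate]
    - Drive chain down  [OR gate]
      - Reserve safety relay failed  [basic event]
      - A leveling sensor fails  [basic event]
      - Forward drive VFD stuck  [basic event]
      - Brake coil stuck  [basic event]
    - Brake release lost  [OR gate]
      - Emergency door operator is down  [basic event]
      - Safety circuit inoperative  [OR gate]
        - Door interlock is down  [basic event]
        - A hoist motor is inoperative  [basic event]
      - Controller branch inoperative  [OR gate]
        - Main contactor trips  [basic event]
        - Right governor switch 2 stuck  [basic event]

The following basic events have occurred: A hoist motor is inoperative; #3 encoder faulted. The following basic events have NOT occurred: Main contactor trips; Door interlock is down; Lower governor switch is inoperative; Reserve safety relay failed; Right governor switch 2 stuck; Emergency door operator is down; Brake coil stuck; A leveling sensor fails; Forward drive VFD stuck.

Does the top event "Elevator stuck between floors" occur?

Yes

Leveling path inoperative [AND]: Lower governor switch is inoperative=not, #3 encoder faulted=occurs → not all inputs occur → does not occur.
Drive chain down [OR]: Reserve safety relay failed=not, A leveling sensor fails=not, Forward drive VFD stuck=not, Brake coil stuck=not → no input occurs → does not occur.
Safety circuit inoperative [OR]: Door interlock is down=not, A hoist motor is inoperative=occurs → at least one input occurs → occurs.
Controller branch inoperative [OR]: Main contactor trips=not, Right governor switch 2 stuck=not → no input occurs → does not occur.
Brake release lost [OR]: Emergency door operator is down=not, Safety circuit inoperative=occurs, Controller branch inoperative=not → at least one input occurs → occurs.
Door loop down [OR]: Drive chain down=not, Brake release lost=occurs → at least one input occurs → occurs.
Elevator stuck between floors [OR]: Leveling path inoperative=not, Door loop down=occurs → at least one input occurs → occurs.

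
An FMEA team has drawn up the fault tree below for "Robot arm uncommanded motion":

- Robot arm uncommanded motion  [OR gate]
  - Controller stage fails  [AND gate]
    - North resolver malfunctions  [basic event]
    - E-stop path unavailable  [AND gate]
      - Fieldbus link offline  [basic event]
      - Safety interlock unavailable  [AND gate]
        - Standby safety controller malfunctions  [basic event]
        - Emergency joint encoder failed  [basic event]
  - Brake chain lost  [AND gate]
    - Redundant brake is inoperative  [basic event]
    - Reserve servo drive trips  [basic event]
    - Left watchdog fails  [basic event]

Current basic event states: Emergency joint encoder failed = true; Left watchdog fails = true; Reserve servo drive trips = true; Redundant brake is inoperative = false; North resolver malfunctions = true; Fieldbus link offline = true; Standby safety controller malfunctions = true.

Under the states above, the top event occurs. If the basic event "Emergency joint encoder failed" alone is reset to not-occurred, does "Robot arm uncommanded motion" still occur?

Counterfactual: set "Emergency joint encoder failed" to not occurred.
Safety interlock unavailable [AND]: Standby safety controller malfunctions=occurs, Emergency joint encoder failed=not → not all inputs occur → does not occur.
E-stop path unavailable [AND]: Fieldbus link offline=occurs, Safety interlock unavailable=not → not all inputs occur → does not occur.
Controller stage fails [AND]: North resolver malfunctions=occurs, E-stop path unavailable=not → not all inputs occur → does not occur.
Brake chain lost [AND]: Redundant brake is inoperative=not, Reserve servo drive trips=occurs, Left watchdog fails=occurs → not all inputs occur → does not occur.
Robot arm uncommanded motion [OR]: Controller stage fails=not, Brake chain lost=not → no input occurs → does not occur.

No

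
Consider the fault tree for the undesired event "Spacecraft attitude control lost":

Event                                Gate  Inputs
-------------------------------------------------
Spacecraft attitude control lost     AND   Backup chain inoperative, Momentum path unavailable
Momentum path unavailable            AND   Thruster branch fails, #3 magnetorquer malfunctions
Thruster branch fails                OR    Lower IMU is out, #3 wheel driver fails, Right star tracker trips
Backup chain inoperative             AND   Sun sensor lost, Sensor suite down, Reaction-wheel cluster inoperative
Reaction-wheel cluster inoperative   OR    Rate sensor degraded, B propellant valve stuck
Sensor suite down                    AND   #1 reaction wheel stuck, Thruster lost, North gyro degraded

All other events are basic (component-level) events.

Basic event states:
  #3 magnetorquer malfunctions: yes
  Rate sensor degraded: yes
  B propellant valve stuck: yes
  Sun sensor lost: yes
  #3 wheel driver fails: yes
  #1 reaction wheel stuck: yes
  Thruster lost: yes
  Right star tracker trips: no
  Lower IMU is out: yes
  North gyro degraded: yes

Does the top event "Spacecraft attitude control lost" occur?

Sensor suite down [AND]: #1 reaction wheel stuck=occurs, Thruster lost=occurs, North gyro degraded=occurs → all inputs occur → occurs.
Reaction-wheel cluster inoperative [OR]: Rate sensor degraded=occurs, B propellant valve stuck=occurs → at least one input occurs → occurs.
Backup chain inoperative [AND]: Sun sensor lost=occurs, Sensor suite down=occurs, Reaction-wheel cluster inoperative=occurs → all inputs occur → occurs.
Thruster branch fails [OR]: Lower IMU is out=occurs, #3 wheel driver fails=occurs, Right star tracker trips=not → at least one input occurs → occurs.
Momentum path unavailable [AND]: Thruster branch fails=occurs, #3 magnetorquer malfunctions=occurs → all inputs occur → occurs.
Spacecraft attitude control lost [AND]: Backup chain inoperative=occurs, Momentum path unavailable=occurs → all inputs occur → occurs.

Yes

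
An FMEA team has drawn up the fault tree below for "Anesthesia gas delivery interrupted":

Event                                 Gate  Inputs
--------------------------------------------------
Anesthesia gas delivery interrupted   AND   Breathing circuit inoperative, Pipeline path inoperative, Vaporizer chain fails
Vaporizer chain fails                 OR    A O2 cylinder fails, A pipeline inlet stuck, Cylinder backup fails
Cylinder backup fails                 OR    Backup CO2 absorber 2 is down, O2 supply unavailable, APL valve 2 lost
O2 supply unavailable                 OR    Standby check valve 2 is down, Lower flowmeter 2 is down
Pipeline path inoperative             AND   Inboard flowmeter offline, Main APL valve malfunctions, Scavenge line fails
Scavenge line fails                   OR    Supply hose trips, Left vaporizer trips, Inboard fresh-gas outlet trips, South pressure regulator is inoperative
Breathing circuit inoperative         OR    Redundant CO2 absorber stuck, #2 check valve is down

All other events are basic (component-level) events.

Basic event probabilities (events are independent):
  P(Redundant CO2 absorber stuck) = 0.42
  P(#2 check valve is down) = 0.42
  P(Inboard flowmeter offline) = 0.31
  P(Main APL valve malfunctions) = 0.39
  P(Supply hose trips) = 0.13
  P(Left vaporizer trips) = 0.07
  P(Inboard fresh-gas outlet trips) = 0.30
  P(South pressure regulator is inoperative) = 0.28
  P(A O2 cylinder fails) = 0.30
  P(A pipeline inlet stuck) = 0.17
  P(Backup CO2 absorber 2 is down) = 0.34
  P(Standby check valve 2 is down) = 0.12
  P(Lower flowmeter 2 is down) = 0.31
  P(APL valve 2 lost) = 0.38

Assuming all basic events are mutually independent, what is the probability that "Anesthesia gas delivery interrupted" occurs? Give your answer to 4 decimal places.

0.0407

P(Breathing circuit inoperative) [OR] = 1 − (1−0.42) × (1−0.42) = 0.663600
P(Scavenge line fails) [OR] = 1 − (1−0.13) × (1−0.07) × (1−0.30) × (1−0.28) = 0.592214
P(Pipeline path inoperative) [AND] = 0.31 × 0.39 × 0.592214 = 0.071599
P(O2 supply unavailable) [OR] = 1 − (1−0.12) × (1−0.31) = 0.392800
P(Cylinder backup fails) [OR] = 1 − (1−0.34) × (1−0.392800) × (1−0.38) = 0.751534
P(Vaporizer chain fails) [OR] = 1 − (1−0.30) × (1−0.17) × (1−0.751534) = 0.855641
P(Anesthesia gas delivery interrupted) [AND] = 0.663600 × 0.071599 × 0.855641 = 0.040654
Rounded to 4 decimal places: P(Anesthesia gas delivery interrupted) ≈ 0.0407.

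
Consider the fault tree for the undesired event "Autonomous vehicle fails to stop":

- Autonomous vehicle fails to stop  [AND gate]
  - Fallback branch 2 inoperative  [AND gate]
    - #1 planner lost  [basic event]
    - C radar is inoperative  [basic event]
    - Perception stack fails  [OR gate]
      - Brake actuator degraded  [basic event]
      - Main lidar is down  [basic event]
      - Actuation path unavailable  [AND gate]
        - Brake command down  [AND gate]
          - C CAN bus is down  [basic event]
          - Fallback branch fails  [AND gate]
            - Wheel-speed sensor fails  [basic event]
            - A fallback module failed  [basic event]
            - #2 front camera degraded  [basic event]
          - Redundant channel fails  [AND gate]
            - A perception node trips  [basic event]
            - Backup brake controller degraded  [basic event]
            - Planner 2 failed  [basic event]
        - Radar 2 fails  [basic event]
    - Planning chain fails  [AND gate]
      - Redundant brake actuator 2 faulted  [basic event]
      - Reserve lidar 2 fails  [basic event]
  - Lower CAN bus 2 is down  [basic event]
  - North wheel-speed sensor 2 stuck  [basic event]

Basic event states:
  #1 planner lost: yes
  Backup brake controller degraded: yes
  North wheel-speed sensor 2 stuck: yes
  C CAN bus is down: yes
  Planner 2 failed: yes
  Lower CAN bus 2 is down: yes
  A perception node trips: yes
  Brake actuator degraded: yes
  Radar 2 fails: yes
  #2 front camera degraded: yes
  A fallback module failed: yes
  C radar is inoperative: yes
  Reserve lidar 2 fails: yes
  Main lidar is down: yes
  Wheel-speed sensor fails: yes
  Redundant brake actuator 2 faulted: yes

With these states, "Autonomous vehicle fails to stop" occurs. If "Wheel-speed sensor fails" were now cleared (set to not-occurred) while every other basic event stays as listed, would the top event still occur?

Counterfactual: set "Wheel-speed sensor fails" to not occurred.
Fallback branch fails [AND]: Wheel-speed sensor fails=not, A fallback module failed=occurs, #2 front camera degraded=occurs → not all inputs occur → does not occur.
Redundant channel fails [AND]: A perception node trips=occurs, Backup brake controller degraded=occurs, Planner 2 failed=occurs → all inputs occur → occurs.
Brake command down [AND]: C CAN bus is down=occurs, Fallback branch fails=not, Redundant channel fails=occurs → not all inputs occur → does not occur.
Actuation path unavailable [AND]: Brake command down=not, Radar 2 fails=occurs → not all inputs occur → does not occur.
Perception stack fails [OR]: Brake actuator degraded=occurs, Main lidar is down=occurs, Actuation path unavailable=not → at least one input occurs → occurs.
Planning chain fails [AND]: Redundant brake actuator 2 faulted=occurs, Reserve lidar 2 fails=occurs → all inputs occur → occurs.
Fallback branch 2 inoperative [AND]: #1 planner lost=occurs, C radar is inoperative=occurs, Perception stack fails=occurs, Planning chain fails=occurs → all inputs occur → occurs.
Autonomous vehicle fails to stop [AND]: Fallback branch 2 inoperative=occurs, Lower CAN bus 2 is down=occurs, North wheel-speed sensor 2 stuck=occurs → all inputs occur → occurs.

Yes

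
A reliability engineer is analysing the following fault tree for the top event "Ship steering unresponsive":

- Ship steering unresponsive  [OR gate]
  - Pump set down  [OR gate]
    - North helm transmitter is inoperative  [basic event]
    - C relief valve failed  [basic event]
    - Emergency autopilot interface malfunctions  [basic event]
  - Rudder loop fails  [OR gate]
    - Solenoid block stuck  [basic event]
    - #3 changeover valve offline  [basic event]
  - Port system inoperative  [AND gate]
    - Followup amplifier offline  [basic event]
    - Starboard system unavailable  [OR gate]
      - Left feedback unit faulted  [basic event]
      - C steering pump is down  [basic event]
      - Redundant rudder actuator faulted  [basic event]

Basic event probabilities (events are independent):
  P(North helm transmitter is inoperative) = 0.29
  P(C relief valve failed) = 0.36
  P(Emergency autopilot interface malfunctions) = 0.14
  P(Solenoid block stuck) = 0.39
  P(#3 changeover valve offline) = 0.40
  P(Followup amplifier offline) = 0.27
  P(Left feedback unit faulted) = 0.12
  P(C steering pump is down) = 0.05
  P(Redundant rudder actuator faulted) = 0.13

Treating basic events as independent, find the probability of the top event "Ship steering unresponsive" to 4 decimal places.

0.8675

P(Pump set down) [OR] = 1 − (1−0.29) × (1−0.36) × (1−0.14) = 0.609216
P(Rudder loop fails) [OR] = 1 − (1−0.39) × (1−0.40) = 0.634000
P(Starboard system unavailable) [OR] = 1 − (1−0.12) × (1−0.05) × (1−0.13) = 0.272680
P(Port system inoperative) [AND] = 0.27 × 0.272680 = 0.073624
P(Ship steering unresponsive) [OR] = 1 − (1−0.609216) × (1−0.634000) × (1−0.073624) = 0.867503
Rounded to 4 decimal places: P(Ship steering unresponsive) ≈ 0.8675.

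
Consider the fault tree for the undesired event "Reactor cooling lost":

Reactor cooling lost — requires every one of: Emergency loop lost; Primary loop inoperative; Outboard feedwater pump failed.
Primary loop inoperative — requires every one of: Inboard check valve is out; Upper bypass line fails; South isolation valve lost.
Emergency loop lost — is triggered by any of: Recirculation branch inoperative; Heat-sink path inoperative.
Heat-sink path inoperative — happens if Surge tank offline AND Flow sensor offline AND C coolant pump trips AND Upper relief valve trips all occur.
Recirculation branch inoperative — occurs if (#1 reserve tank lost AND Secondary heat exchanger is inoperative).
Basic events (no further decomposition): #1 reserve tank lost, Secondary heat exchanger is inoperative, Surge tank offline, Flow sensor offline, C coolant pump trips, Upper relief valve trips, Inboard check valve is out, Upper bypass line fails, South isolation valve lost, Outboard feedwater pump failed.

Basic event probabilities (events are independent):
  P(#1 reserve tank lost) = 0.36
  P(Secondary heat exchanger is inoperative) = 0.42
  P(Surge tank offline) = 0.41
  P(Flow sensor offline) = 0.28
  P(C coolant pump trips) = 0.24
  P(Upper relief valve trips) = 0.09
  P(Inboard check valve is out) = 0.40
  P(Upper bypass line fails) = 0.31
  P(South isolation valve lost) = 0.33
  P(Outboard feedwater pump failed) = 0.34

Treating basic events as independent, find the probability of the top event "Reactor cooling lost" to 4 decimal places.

0.0021

P(Recirculation branch inoperative) [AND] = 0.36 × 0.42 = 0.151200
P(Heat-sink path inoperative) [AND] = 0.41 × 0.28 × 0.24 × 0.09 = 0.002480
P(Emergency loop lost) [OR] = 1 − (1−0.151200) × (1−0.002480) = 0.153305
P(Primary loop inoperative) [AND] = 0.40 × 0.31 × 0.33 = 0.040920
P(Reactor cooling lost) [AND] = 0.153305 × 0.040920 × 0.34 = 0.002133
Rounded to 4 decimal places: P(Reactor cooling lost) ≈ 0.0021.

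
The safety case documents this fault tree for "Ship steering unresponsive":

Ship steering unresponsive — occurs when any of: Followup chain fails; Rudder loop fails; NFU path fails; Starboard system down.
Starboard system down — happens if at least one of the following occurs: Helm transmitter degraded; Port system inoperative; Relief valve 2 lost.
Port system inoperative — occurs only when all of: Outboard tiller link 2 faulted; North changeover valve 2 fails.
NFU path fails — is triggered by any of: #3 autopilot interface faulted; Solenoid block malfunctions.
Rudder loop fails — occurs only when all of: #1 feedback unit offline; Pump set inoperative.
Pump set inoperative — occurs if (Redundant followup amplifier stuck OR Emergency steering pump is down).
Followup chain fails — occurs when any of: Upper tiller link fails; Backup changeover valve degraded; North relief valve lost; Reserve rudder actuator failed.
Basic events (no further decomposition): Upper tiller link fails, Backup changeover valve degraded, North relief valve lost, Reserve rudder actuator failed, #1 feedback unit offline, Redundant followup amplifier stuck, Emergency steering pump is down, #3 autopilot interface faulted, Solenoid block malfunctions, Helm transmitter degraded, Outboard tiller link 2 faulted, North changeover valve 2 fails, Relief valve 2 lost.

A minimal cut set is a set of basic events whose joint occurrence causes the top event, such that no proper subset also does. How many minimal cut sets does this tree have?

Followup chain fails [OR]: union of children's cut sets → 4 cut set(s).
Pump set inoperative [OR]: union of children's cut sets → 2 cut set(s).
Rudder loop fails [AND]: one cut set from each child combined → 1 × 2 = 2 cut set(s).
NFU path fails [OR]: union of children's cut sets → 2 cut set(s).
Port system inoperative [AND]: one cut set from each child combined → 1 × 1 = 1 cut set(s).
Starboard system down [OR]: union of children's cut sets → 3 cut set(s).
Ship steering unresponsive [OR]: union of children's cut sets → 11 cut set(s).

11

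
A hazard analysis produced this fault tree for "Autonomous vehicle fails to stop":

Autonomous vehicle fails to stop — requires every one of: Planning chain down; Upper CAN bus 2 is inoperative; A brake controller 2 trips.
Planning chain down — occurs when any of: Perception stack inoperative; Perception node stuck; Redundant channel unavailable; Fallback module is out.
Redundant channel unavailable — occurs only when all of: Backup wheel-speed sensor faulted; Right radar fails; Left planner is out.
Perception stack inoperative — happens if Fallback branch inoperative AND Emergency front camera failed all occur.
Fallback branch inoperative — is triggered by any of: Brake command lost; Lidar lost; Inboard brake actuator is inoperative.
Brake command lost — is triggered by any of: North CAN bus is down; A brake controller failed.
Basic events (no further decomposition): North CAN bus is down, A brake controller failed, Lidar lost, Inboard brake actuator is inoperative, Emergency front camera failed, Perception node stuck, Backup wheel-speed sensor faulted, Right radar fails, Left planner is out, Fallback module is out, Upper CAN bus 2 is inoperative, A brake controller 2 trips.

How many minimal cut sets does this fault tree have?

Brake command lost [OR]: union of children's cut sets → 2 cut set(s).
Fallback branch inoperative [OR]: union of children's cut sets → 4 cut set(s).
Perception stack inoperative [AND]: one cut set from each child combined → 4 × 1 = 4 cut set(s).
Redundant channel unavailable [AND]: one cut set from each child combined → 1 × 1 × 1 = 1 cut set(s).
Planning chain down [OR]: union of children's cut sets → 7 cut set(s).
Autonomous vehicle fails to stop [AND]: one cut set from each child combined → 7 × 1 × 1 = 7 cut set(s).
Minimal cut sets: {A brake controller 2 trips, Emergency front camera failed, North CAN bus is down, Upper CAN bus 2 is inoperative}; {A brake controller 2 trips, A brake controller failed, Emergency front camera failed, Upper CAN bus 2 is inoperative}; {A brake controller 2 trips, Emergency front camera failed, Lidar lost, Upper CAN bus 2 is inoperative}; {A brake controller 2 trips, Emergency front camera failed, Inboard brake actuator is inoperative, Upper CAN bus 2 is inoperative}; {A brake controller 2 trips, Perception node stuck, Upper CAN bus 2 is inoperative}; {A brake controller 2 trips, Backup wheel-speed sensor faulted, Left planner is out, Right radar fails, Upper CAN bus 2 is inoperative}; {A brake controller 2 trips, Fallback module is out, Upper CAN bus 2 is inoperative}.

7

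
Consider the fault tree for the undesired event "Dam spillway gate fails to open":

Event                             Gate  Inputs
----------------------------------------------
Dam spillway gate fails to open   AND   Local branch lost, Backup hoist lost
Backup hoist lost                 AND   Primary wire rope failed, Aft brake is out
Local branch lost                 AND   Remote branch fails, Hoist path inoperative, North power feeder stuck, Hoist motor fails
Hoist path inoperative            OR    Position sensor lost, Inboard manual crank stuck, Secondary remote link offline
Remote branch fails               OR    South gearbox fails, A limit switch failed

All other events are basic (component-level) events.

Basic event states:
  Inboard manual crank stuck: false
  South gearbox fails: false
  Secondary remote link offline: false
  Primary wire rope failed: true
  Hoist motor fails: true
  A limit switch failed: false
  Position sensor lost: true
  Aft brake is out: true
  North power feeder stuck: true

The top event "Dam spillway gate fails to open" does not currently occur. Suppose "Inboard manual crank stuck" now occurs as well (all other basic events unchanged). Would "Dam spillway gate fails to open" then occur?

Counterfactual: set "Inboard manual crank stuck" to occurred.
Remote branch fails [OR]: South gearbox fails=not, A limit switch failed=not → no input occurs → does not occur.
Hoist path inoperative [OR]: Position sensor lost=occurs, Inboard manual crank stuck=occurs, Secondary remote link offline=not → at least one input occurs → occurs.
Local branch lost [AND]: Remote branch fails=not, Hoist path inoperative=occurs, North power feeder stuck=occurs, Hoist motor fails=occurs → not all inputs occur → does not occur.
Backup hoist lost [AND]: Primary wire rope failed=occurs, Aft brake is out=occurs → all inputs occur → occurs.
Dam spillway gate fails to open [AND]: Local branch lost=not, Backup hoist lost=occurs → not all inputs occur → does not occur.

No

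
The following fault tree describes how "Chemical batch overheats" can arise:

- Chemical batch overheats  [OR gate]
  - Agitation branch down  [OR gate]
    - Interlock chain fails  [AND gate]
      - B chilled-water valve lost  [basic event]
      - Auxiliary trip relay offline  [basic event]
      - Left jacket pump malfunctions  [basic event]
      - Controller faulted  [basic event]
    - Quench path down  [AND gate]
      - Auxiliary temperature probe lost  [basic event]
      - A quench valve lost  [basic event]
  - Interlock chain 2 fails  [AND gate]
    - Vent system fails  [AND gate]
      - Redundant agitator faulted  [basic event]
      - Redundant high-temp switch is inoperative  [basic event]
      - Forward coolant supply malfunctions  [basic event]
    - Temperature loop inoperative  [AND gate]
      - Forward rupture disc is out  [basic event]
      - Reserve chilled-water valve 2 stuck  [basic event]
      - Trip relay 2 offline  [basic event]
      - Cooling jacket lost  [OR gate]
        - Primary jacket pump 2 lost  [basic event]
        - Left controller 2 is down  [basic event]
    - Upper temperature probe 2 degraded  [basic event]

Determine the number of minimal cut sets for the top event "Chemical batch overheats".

Interlock chain fails [AND]: one cut set from each child combined → 1 × 1 × 1 × 1 = 1 cut set(s).
Quench path down [AND]: one cut set from each child combined → 1 × 1 = 1 cut set(s).
Agitation branch down [OR]: union of children's cut sets → 2 cut set(s).
Vent system fails [AND]: one cut set from each child combined → 1 × 1 × 1 = 1 cut set(s).
Cooling jacket lost [OR]: union of children's cut sets → 2 cut set(s).
Temperature loop inoperative [AND]: one cut set from each child combined → 1 × 1 × 1 × 2 = 2 cut set(s).
Interlock chain 2 fails [AND]: one cut set from each child combined → 1 × 2 × 1 = 2 cut set(s).
Chemical batch overheats [OR]: union of children's cut sets → 4 cut set(s).
Minimal cut sets: {Auxiliary trip relay offline, B chilled-water valve lost, Controller faulted, Left jacket pump malfunctions}; {A quench valve lost, Auxiliary temperature probe lost}; {Forward coolant supply malfunctions, Forward rupture disc is out, Primary jacket pump 2 lost, Redundant agitator faulted, Redundant high-temp switch is inoperative, Reserve chilled-water valve 2 stuck, Trip relay 2 offline, Upper temperature probe 2 degraded}; {Forward coolant supply malfunctions, Forward rupture disc is out, Left controller 2 is down, Redundant agitator faulted, Redundant high-temp switch is inoperative, Reserve chilled-water valve 2 stuck, Trip relay 2 offline, Upper temperature probe 2 degraded}.

4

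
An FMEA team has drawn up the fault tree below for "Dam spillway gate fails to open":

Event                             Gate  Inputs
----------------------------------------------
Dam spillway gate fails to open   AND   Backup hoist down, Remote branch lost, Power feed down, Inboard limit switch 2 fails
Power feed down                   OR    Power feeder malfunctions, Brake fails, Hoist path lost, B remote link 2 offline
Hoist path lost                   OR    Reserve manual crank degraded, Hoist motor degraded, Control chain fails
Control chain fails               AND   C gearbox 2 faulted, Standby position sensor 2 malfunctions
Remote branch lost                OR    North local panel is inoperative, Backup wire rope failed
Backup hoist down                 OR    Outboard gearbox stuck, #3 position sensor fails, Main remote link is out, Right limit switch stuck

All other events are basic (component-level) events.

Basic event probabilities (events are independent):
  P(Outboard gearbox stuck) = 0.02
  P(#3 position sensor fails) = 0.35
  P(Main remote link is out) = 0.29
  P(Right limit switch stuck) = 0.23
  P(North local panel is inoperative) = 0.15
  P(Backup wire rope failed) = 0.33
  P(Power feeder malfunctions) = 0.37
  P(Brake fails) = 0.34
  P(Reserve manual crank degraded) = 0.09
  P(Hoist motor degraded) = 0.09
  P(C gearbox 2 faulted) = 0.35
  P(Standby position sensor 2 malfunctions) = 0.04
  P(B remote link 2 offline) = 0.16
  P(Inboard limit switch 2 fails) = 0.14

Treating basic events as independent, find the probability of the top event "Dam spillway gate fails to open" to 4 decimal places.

0.0281

P(Backup hoist down) [OR] = 1 − (1−0.02) × (1−0.35) × (1−0.29) × (1−0.23) = 0.651752
P(Remote branch lost) [OR] = 1 − (1−0.15) × (1−0.33) = 0.430500
P(Control chain fails) [AND] = 0.35 × 0.04 = 0.014000
P(Hoist path lost) [OR] = 1 − (1−0.09) × (1−0.09) × (1−0.014000) = 0.183493
P(Power feed down) [OR] = 1 − (1−0.37) × (1−0.34) × (1−0.183493) × (1−0.16) = 0.714817
P(Dam spillway gate fails to open) [AND] = 0.651752 × 0.430500 × 0.714817 × 0.14 = 0.028079
Rounded to 4 decimal places: P(Dam spillway gate fails to open) ≈ 0.0281.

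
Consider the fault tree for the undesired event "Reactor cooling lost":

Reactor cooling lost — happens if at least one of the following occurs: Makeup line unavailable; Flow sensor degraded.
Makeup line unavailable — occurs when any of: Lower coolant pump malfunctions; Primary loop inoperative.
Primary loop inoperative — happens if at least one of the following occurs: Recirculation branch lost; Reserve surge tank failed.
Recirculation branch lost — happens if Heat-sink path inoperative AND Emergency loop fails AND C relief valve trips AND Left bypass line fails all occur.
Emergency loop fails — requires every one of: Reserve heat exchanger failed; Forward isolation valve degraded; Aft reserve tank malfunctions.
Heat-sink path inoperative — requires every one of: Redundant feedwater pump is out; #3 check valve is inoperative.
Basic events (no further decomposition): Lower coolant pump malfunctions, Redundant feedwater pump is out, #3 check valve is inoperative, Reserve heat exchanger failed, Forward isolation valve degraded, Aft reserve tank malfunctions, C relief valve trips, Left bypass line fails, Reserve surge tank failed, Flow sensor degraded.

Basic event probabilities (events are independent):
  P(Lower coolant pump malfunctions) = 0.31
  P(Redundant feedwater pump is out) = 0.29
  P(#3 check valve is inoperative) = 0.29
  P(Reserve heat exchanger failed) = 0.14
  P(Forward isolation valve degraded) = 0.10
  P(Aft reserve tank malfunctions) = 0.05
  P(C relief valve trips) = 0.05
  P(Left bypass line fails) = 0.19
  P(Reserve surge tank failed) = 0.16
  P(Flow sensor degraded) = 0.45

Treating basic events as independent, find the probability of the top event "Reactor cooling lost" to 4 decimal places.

0.6812

P(Heat-sink path inoperative) [AND] = 0.29 × 0.29 = 0.084100
P(Emergency loop fails) [AND] = 0.14 × 0.10 × 0.05 = 0.000700
P(Recirculation branch lost) [AND] = 0.084100 × 0.000700 × 0.05 × 0.19 = 0.000001
P(Primary loop inoperative) [OR] = 1 − (1−0.000001) × (1−0.16) = 0.160001
P(Makeup line unavailable) [OR] = 1 − (1−0.31) × (1−0.160001) = 0.420401
P(Reactor cooling lost) [OR] = 1 − (1−0.420401) × (1−0.45) = 0.681221
Rounded to 4 decimal places: P(Reactor cooling lost) ≈ 0.6812.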